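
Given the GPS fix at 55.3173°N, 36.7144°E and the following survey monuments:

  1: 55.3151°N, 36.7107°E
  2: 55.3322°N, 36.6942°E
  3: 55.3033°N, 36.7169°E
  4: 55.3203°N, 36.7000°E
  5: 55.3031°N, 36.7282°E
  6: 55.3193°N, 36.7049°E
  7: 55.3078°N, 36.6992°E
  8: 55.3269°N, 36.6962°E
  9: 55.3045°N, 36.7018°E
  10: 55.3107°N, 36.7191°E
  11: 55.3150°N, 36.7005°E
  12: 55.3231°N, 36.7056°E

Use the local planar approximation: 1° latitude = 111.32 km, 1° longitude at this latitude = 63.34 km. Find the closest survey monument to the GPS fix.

Distances from 55.3173°N, 36.7144°E:
1: √((-0.0022·111.32)² + (-0.0037·63.34)²) = √(0.059978 + 0.054924) = 0.3390 km
2: √((0.0149·111.32)² + (-0.0202·63.34)²) = √(2.751180 + 1.637038) = 2.0948 km
3: √((-0.0140·111.32)² + (0.0025·63.34)²) = √(2.428860 + 0.025075) = 1.5665 km
4: √((0.0030·111.32)² + (-0.0144·63.34)²) = √(0.111529 + 0.831919) = 0.9713 km
5: √((-0.0142·111.32)² + (0.0138·63.34)²) = √(2.498752 + 0.764037) = 1.8063 km
6: √((0.0020·111.32)² + (-0.0095·63.34)²) = √(0.049569 + 0.362079) = 0.6416 km
7: √((-0.0095·111.32)² + (-0.0152·63.34)²) = √(1.118391 + 0.926922) = 1.4301 km
8: √((0.0096·111.32)² + (-0.0182·63.34)²) = √(1.142060 + 1.328920) = 1.5719 km
9: √((-0.0128·111.32)² + (-0.0126·63.34)²) = √(2.030329 + 0.636938) = 1.6332 km
10: √((-0.0066·111.32)² + (0.0047·63.34)²) = √(0.539802 + 0.088624) = 0.7927 km
11: √((-0.0023·111.32)² + (-0.0139·63.34)²) = √(0.065554 + 0.775150) = 0.9169 km
12: √((0.0058·111.32)² + (-0.0088·63.34)²) = √(0.416872 + 0.310686) = 0.8530 km
Minimum: 1 at 0.3390 km.

1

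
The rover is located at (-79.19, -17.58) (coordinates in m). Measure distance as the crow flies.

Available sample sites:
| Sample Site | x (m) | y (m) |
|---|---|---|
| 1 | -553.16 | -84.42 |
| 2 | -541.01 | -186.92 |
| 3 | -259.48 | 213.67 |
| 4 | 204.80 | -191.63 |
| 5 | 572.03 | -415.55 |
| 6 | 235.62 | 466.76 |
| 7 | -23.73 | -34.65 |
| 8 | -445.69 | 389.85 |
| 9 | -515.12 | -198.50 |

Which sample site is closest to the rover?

7

Distances from (-79.19, -17.58):
1: √((-473.97)² + (-66.84)²) = √(224647.5609 + 4467.5856) = 478.66 m
2: √((-461.82)² + (-169.34)²) = √(213277.7124 + 28676.0356) = 491.89 m
3: √((-180.29)² + (231.25)²) = √(32504.4841 + 53476.5625) = 293.23 m
4: √((283.99)² + (-174.05)²) = √(80650.3201 + 30293.4025) = 333.08 m
5: √((651.22)² + (-397.97)²) = √(424087.4884 + 158380.1209) = 763.20 m
6: √((314.81)² + (484.34)²) = √(99105.3361 + 234585.2356) = 577.66 m
7: √((55.46)² + (-17.07)²) = √(3075.8116 + 291.3849) = 58.03 m
8: √((-366.50)² + (407.43)²) = √(134322.2500 + 165999.2049) = 548.02 m
9: √((-435.93)² + (-180.92)²) = √(190034.9649 + 32732.0464) = 471.98 m
Minimum: 7 at 58.03 m.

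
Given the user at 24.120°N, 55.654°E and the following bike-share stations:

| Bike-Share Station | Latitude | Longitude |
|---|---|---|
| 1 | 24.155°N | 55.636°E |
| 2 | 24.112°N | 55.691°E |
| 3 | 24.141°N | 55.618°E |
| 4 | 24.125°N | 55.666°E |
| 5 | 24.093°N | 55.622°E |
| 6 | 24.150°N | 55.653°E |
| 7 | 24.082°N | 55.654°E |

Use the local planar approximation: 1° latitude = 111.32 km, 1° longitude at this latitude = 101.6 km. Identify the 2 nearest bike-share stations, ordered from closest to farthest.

Distances from 24.120°N, 55.654°E:
1: √((0.035·111.32)² + (-0.018·101.6)²) = √(15.18037 + 3.34451) = 4.304 km
2: √((-0.008·111.32)² + (0.037·101.6)²) = √(0.79310 + 14.13158) = 3.863 km
3: √((0.021·111.32)² + (-0.036·101.6)²) = √(5.46493 + 13.37804) = 4.341 km
4: √((0.005·111.32)² + (0.012·101.6)²) = √(0.30980 + 1.48645) = 1.340 km
5: √((-0.027·111.32)² + (-0.032·101.6)²) = √(9.03387 + 10.57030) = 4.428 km
6: √((0.030·111.32)² + (-0.001·101.6)²) = √(11.15293 + 0.01032) = 3.341 km
7: √((-0.038·111.32)² + (0.000·101.6)²) = √(17.89425 + 0.00000) = 4.230 km
Sorted: 4 (1.340 km) < 6 (3.341 km) < 2 (3.863 km) < 7 (4.230 km) < …

4, 6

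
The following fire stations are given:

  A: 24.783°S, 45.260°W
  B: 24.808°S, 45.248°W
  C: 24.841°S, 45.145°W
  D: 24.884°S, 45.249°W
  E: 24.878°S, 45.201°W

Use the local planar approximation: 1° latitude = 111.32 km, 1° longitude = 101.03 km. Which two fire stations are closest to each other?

A and B

Pairwise distances:
A–B: 3.036 km
A–C: 13.292 km
A–D: 11.298 km
A–E: 12.140 km
B–C: 11.035 km
B–D: 8.461 km
B–E: 9.125 km
C–D: 11.546 km
C–E: 6.998 km
D–E: 4.895 km
Closest pair: A–B at 3.036 km.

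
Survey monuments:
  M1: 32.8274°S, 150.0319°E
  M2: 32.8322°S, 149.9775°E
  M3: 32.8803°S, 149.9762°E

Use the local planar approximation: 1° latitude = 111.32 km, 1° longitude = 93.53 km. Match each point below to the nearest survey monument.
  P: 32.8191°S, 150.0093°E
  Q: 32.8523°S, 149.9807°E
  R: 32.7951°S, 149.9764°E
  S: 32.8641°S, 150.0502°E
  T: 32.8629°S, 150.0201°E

P at 32.8191°S, 150.0093°E:
  M1: √((-0.0083·111.32)² + (0.0226·93.53)²) = √(0.853695 + 4.468057) = 2.3069 km
  M2: √((-0.0131·111.32)² + (-0.0318·93.53)²) = √(2.126616 + 8.846187) = 3.3125 km
  M3: √((-0.0612·111.32)² + (-0.0331·93.53)²) = √(46.414026 + 9.584244) = 7.4832 km
  → nearest: M1 (2.3069 km)
Q at 32.8523°S, 149.9807°E:
  M1: √((0.0249·111.32)² + (0.0512·93.53)²) = √(7.683252 + 22.931992) = 5.5331 km
  M2: √((0.0201·111.32)² + (-0.0032·93.53)²) = √(5.006549 + 0.089578) = 2.2575 km
  M3: √((-0.0280·111.32)² + (-0.0045·93.53)²) = √(9.715440 + 0.177144) = 3.1452 km
  → nearest: M2 (2.2575 km)
R at 32.7951°S, 149.9764°E:
  M1: √((-0.0323·111.32)² + (0.0555·93.53)²) = √(12.928598 + 26.945599) = 6.3146 km
  M2: √((-0.0371·111.32)² + (0.0011·93.53)²) = √(17.056669 + 0.010585) = 4.1313 km
  M3: √((-0.0852·111.32)² + (-0.0002·93.53)²) = √(89.955057 + 0.000350) = 9.4845 km
  → nearest: M2 (4.1313 km)
S at 32.8641°S, 150.0502°E:
  M1: √((0.0367·111.32)² + (-0.0183·93.53)²) = √(16.690853 + 2.929571) = 4.4295 km
  M2: √((0.0319·111.32)² + (-0.0727·93.53)²) = √(12.610368 + 46.234982) = 7.6711 km
  M3: √((-0.0162·111.32)² + (-0.0740·93.53)²) = √(3.252194 + 47.903286) = 7.1523 km
  → nearest: M1 (4.4295 km)
T at 32.8629°S, 150.0201°E:
  M1: √((0.0355·111.32)² + (0.0118·93.53)²) = √(15.617197 + 1.218052) = 4.1031 km
  M2: √((0.0307·111.32)² + (-0.0426·93.53)²) = √(11.679470 + 15.875268) = 5.2493 km
  M3: √((-0.0174·111.32)² + (-0.0439·93.53)²) = √(3.751845 + 16.858965) = 4.5399 km
  → nearest: M1 (4.1031 km)

P→M1; Q→M2; R→M2; S→M1; T→M1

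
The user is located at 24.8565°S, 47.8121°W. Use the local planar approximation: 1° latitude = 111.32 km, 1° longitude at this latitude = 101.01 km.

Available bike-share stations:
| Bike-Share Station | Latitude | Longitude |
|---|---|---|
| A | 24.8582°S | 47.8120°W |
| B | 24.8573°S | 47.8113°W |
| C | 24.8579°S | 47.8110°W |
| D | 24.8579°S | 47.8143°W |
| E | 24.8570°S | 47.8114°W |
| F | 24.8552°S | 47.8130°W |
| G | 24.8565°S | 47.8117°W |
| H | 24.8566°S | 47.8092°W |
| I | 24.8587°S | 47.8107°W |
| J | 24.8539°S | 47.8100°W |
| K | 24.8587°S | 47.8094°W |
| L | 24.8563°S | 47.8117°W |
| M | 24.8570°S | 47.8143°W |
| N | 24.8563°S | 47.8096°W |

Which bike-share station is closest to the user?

Distances from 24.8565°S, 47.8121°W:
A: 0.1895 km
B: 0.1203 km
C: 0.1914 km
D: 0.2714 km
E: 0.0900 km
F: 0.1709 km
G: 0.0404 km
H: 0.2931 km
I: 0.2828 km
J: 0.3588 km
K: 0.3665 km
L: 0.0461 km
M: 0.2291 km
N: 0.2535 km
Minimum: G at 0.0404 km.

G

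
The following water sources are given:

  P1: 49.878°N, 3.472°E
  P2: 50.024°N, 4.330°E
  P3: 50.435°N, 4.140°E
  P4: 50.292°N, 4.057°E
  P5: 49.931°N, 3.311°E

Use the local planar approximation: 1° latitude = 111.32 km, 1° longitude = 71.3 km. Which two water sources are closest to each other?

P1 and P5

Pairwise distances:
P1–P2: 63.298 km
P1–P3: 78.186 km
P1–P4: 62.159 km
P1–P5: 12.907 km
P2–P3: 47.716 km
P2–P4: 35.622 km
P2–P5: 73.389 km
P3–P4: 16.983 km
P3–P5: 81.496 km
P4–P5: 66.664 km
Closest pair: P1–P5 at 12.907 km.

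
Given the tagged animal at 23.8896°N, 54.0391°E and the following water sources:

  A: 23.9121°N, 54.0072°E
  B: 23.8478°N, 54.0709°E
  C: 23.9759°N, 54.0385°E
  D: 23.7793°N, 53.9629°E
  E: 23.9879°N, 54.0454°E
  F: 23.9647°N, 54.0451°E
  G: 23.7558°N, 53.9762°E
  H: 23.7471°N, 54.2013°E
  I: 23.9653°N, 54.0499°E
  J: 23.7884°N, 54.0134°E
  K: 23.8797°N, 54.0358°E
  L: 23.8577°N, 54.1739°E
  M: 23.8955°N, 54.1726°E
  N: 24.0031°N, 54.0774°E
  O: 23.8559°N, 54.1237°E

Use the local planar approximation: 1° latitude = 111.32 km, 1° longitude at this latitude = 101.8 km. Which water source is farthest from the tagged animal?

Distances from 23.8896°N, 54.0391°E:
A: √((0.0225·111.32)² + (-0.0319·101.8)²) = √(6.273522 + 10.545737) = 4.1011 km
B: √((-0.0418·111.32)² + (0.0318·101.8)²) = √(21.652047 + 10.479723) = 5.6685 km
C: √((0.0863·111.32)² + (-0.0006·101.8)²) = √(92.292835 + 0.003731) = 9.6071 km
D: √((-0.1103·111.32)² + (-0.0762·101.8)²) = √(150.763920 + 60.173531) = 14.5237 km
E: √((0.0983·111.32)² + (0.0063·101.8)²) = √(119.743909 + 0.411317) = 10.9615 km
F: √((0.0751·111.32)² + (0.0060·101.8)²) = √(69.891807 + 0.373077) = 8.3824 km
G: √((-0.1338·111.32)² + (-0.0629·101.8)²) = √(221.849586 + 41.001226) = 16.2127 km
H: √((-0.1425·111.32)² + (0.1622·101.8)²) = √(251.637942 + 272.644823) = 22.8972 km
I: √((0.0757·111.32)² + (0.0108·101.8)²) = √(71.013048 + 1.208768) = 8.4983 km
J: √((-0.1012·111.32)² + (-0.0257·101.8)²) = √(126.913383 + 6.844816) = 11.5654 km
K: √((-0.0099·111.32)² + (-0.0033·101.8)²) = √(1.214554 + 0.112856) = 1.1521 km
L: √((-0.0319·111.32)² + (0.1348·101.8)²) = √(12.610368 + 188.310849) = 14.1747 km
M: √((0.0059·111.32)² + (0.1335·101.8)²) = √(0.431370 + 184.696254) = 13.6062 km
N: √((0.1135·111.32)² + (0.0383·101.8)²) = √(159.638676 + 15.201733) = 13.2227 km
O: √((-0.0337·111.32)² + (0.0846·101.8)²) = √(14.073632 + 74.171367) = 9.3939 km
Maximum: H at 22.8972 km.

H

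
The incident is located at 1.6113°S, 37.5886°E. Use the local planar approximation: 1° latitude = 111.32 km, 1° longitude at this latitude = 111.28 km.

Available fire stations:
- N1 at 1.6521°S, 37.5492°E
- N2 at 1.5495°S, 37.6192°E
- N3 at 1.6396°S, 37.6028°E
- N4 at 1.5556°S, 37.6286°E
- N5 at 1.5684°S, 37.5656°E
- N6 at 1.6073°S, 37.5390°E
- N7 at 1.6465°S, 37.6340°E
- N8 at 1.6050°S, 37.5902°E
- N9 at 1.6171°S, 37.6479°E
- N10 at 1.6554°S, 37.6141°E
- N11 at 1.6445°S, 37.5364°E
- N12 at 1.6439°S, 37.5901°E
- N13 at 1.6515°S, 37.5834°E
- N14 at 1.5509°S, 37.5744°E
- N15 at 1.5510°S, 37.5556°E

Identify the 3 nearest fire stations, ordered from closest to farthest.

Distances from 1.6113°S, 37.5886°E:
N1: √((-0.0408·111.32)² + (-0.0394·111.28)²) = √(20.628456 + 19.223244) = 6.3128 km
N2: √((0.0618·111.32)² + (0.0306·111.28)²) = √(47.328566 + 11.595169) = 7.6762 km
N3: √((-0.0283·111.32)² + (0.0142·111.28)²) = √(9.924743 + 2.496956) = 3.5244 km
N4: √((0.0557·111.32)² + (0.0400·111.28)²) = √(38.446498 + 19.813181) = 7.6328 km
N5: √((0.0429·111.32)² + (-0.0230·111.28)²) = √(22.806623 + 6.550733) = 5.4182 km
N6: √((0.0040·111.32)² + (-0.0496·111.28)²) = √(0.198274 + 30.464748) = 5.5374 km
N7: √((-0.0352·111.32)² + (0.0454·111.28)²) = √(15.354360 + 25.523836) = 6.3936 km
N8: √((0.0063·111.32)² + (0.0016·111.28)²) = √(0.491844 + 0.031701) = 0.7236 km
N9: √((-0.0058·111.32)² + (0.0593·111.28)²) = √(0.416872 + 43.545534) = 6.6304 km
N10: √((-0.0441·111.32)² + (0.0255·111.28)²) = √(24.100362 + 8.052201) = 5.6703 km
N11: √((-0.0332·111.32)² + (-0.0522·111.28)²) = √(13.659115 + 33.742343) = 6.8849 km
N12: √((-0.0326·111.32)² + (0.0015·111.28)²) = √(13.169873 + 0.027862) = 3.6329 km
N13: √((-0.0402·111.32)² + (-0.0052·111.28)²) = √(20.026198 + 0.334843) = 4.5123 km
N14: √((0.0604·111.32)² + (-0.0142·111.28)²) = √(45.208518 + 2.496956) = 6.9069 km
N15: √((0.0603·111.32)² + (-0.0330·111.28)²) = √(45.058945 + 13.485347) = 7.6514 km
Sorted: N8 (0.7236 km) < N3 (3.5244 km) < N12 (3.6329 km) < N13 (4.5123 km) < N5 (5.4182 km) < …

N8, N3, N12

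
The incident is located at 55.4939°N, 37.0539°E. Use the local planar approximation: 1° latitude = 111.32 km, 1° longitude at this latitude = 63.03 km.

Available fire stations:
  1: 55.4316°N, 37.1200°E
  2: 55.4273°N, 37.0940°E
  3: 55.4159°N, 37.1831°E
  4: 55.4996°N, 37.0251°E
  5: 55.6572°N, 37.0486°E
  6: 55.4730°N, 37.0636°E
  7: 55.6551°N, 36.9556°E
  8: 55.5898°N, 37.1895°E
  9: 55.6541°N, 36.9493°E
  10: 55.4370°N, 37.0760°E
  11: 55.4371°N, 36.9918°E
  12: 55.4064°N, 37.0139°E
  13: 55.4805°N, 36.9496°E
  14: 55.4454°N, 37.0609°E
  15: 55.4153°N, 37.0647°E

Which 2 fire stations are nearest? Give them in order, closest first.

Distances from 55.4939°N, 37.0539°E:
1: √((-0.0623·111.32)² + (0.0661·63.03)²) = √(48.097498 + 17.357914) = 8.0905 km
2: √((-0.0666·111.32)² + (0.0401·63.03)²) = √(54.966091 + 6.388271) = 7.8329 km
3: √((-0.0780·111.32)² + (0.1292·63.03)²) = √(75.393794 + 66.316201) = 11.9042 km
4: √((0.0057·111.32)² + (-0.0288·63.03)²) = √(0.402621 + 3.295183) = 1.9230 km
5: √((0.1633·111.32)² + (-0.0053·63.03)²) = √(330.459898 + 0.111595) = 18.1816 km
6: √((-0.0209·111.32)² + (0.0097·63.03)²) = √(5.413012 + 0.373799) = 2.4056 km
7: √((0.1612·111.32)² + (-0.0983·63.03)²) = √(322.015273 + 38.388545) = 18.9843 km
8: √((0.0959·111.32)² + (0.1356·63.03)²) = √(113.968179 + 73.048953) = 13.6754 km
9: √((0.1602·111.32)² + (-0.1046·63.03)²) = √(318.032438 + 43.466831) = 19.0131 km
10: √((-0.0569·111.32)² + (0.0221·63.03)²) = √(40.120924 + 1.940346) = 6.4855 km
11: √((-0.0568·111.32)² + (-0.0621·63.03)²) = √(39.980025 + 15.320672) = 7.4364 km
12: √((-0.0875·111.32)² + (-0.0400·63.03)²) = √(94.877340 + 6.356449) = 10.0615 km
13: √((-0.0134·111.32)² + (-0.1043·63.03)²) = √(2.225133 + 43.217857) = 6.7411 km
14: √((-0.0485·111.32)² + (0.0070·63.03)²) = √(29.149417 + 0.194666) = 5.4170 km
15: √((-0.0786·111.32)² + (0.0108·63.03)²) = √(76.558160 + 0.463385) = 8.7762 km
Sorted: 4 (1.9230 km) < 6 (2.4056 km) < 14 (5.4170 km) < 10 (6.4855 km) < …

4, 6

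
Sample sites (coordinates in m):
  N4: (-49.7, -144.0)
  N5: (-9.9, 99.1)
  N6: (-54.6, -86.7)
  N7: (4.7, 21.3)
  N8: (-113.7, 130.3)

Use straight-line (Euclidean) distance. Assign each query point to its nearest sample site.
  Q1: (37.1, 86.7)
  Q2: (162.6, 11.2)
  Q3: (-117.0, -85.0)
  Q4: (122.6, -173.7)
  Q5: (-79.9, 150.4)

Q1→N5; Q2→N7; Q3→N6; Q4→N4; Q5→N8

Q1 at (37.1, 86.7):
  N4: 246.5 m
  N5: 48.6 m
  N6: 196.2 m
  N7: 73.0 m
  N8: 157.0 m
  → nearest: N5 (48.6 m)
Q2 at (162.6, 11.2):
  N4: 263.0 m
  N5: 193.6 m
  N6: 238.2 m
  N7: 158.2 m
  N8: 300.9 m
  → nearest: N7 (158.2 m)
Q3 at (-117.0, -85.0):
  N4: 89.5 m
  N5: 213.0 m
  N6: 62.4 m
  N7: 161.6 m
  N8: 215.3 m
  → nearest: N6 (62.4 m)
Q4 at (122.6, -173.7):
  N4: 174.8 m
  N5: 303.3 m
  N6: 197.4 m
  N7: 227.9 m
  N8: 385.0 m
  → nearest: N4 (174.8 m)
Q5 at (-79.9, 150.4):
  N4: 295.9 m
  N5: 86.8 m
  N6: 238.4 m
  N7: 154.4 m
  N8: 39.3 m
  → nearest: N8 (39.3 m)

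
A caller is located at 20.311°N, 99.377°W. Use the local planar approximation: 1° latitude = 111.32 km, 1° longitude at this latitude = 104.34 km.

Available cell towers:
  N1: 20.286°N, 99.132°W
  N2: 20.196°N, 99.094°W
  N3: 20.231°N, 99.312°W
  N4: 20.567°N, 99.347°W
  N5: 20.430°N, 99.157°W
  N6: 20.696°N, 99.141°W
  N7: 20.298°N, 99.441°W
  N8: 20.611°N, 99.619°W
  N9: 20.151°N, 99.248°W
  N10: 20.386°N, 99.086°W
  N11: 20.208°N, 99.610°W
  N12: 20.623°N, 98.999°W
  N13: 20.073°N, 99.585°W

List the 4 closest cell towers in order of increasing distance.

Distances from 20.311°N, 99.377°W:
N1: √((-0.025·111.32)² + (0.245·104.34)²) = √(7.74509 + 653.48231) = 25.714 km
N2: √((-0.115·111.32)² + (0.283·104.34)²) = √(163.88608 + 871.91578) = 32.184 km
N3: √((-0.080·111.32)² + (0.065·104.34)²) = √(79.30971 + 45.99688) = 11.194 km
N4: √((0.256·111.32)² + (0.030·104.34)²) = √(812.13144 + 9.79815) = 28.669 km
N5: √((0.119·111.32)² + (0.220·104.34)²) = √(175.48513 + 526.92284) = 26.503 km
N6: √((0.385·111.32)² + (0.236·104.34)²) = √(1836.82531 + 606.35320) = 49.429 km
N7: √((-0.013·111.32)² + (-0.064·104.34)²) = √(2.09427 + 44.59248) = 6.833 km
N8: √((0.300·111.32)² + (-0.242·104.34)²) = √(1115.29282 + 637.57664) = 41.867 km
N9: √((-0.160·111.32)² + (0.129·104.34)²) = √(317.23885 + 181.16783) = 22.325 km
N10: √((0.075·111.32)² + (0.291·104.34)²) = √(69.70580 + 921.90813) = 31.490 km
N11: √((-0.103·111.32)² + (-0.233·104.34)²) = √(131.46824 + 591.03542) = 26.879 km
N12: √((0.312·111.32)² + (0.378·104.34)²) = √(1206.30071 + 1555.55462) = 52.553 km
N13: √((-0.238·111.32)² + (-0.208·104.34)²) = √(701.94051 + 471.00806) = 34.248 km
Sorted: N7 (6.833 km) < N3 (11.194 km) < N9 (22.325 km) < N1 (25.714 km) < N5 (26.503 km) < N11 (26.879 km) < …

N7, N3, N9, N1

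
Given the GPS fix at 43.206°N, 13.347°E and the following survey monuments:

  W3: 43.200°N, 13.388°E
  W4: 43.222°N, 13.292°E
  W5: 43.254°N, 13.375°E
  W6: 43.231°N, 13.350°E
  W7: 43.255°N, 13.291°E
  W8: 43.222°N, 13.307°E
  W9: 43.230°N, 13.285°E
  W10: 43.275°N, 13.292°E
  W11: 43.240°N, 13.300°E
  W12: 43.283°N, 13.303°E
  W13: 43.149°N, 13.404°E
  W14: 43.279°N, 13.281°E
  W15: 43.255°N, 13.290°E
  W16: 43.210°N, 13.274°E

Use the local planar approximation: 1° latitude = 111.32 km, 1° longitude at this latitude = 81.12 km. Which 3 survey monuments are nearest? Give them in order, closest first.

W6, W3, W8

Distances from 43.206°N, 13.347°E:
W3: √((-0.006·111.32)² + (0.041·81.12)²) = √(0.44612 + 11.06174) = 3.392 km
W4: √((0.016·111.32)² + (-0.055·81.12)²) = √(3.17239 + 19.90587) = 4.804 km
W5: √((0.048·111.32)² + (0.028·81.12)²) = √(28.55150 + 5.15908) = 5.806 km
W6: √((0.025·111.32)² + (0.003·81.12)²) = √(7.74509 + 0.05922) = 2.794 km
W7: √((0.049·111.32)² + (-0.056·81.12)²) = √(29.75353 + 20.63630) = 7.099 km
W8: √((0.016·111.32)² + (-0.040·81.12)²) = √(3.17239 + 10.52873) = 3.702 km
W9: √((0.024·111.32)² + (-0.062·81.12)²) = √(7.13787 + 25.29527) = 5.695 km
W10: √((0.069·111.32)² + (-0.055·81.12)²) = √(58.99899 + 19.90587) = 8.883 km
W11: √((0.034·111.32)² + (-0.047·81.12)²) = √(14.32532 + 14.53622) = 5.372 km
W12: √((0.077·111.32)² + (-0.044·81.12)²) = √(73.47301 + 12.73976) = 9.285 km
W13: √((-0.057·111.32)² + (0.057·81.12)²) = √(40.26207 + 21.37990) = 7.851 km
W14: √((0.073·111.32)² + (-0.066·81.12)²) = √(66.03773 + 28.66446) = 9.732 km
W15: √((0.049·111.32)² + (-0.057·81.12)²) = √(29.75353 + 21.37990) = 7.151 km
W16: √((0.004·111.32)² + (-0.073·81.12)²) = √(0.19827 + 35.06724) = 5.938 km
Sorted: W6 (2.794 km) < W3 (3.392 km) < W8 (3.702 km) < W4 (4.804 km) < W11 (5.372 km) < …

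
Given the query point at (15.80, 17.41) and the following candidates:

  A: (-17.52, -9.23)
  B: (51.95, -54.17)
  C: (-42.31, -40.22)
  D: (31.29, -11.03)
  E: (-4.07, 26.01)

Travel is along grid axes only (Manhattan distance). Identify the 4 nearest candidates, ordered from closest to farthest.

E, D, A, B

Distances from (15.80, 17.41):
A: 59.96
B: 107.73
C: 115.74
D: 43.93
E: 28.47
Sorted: E (28.47) < D (43.93) < A (59.96) < B (107.73) < C (115.74)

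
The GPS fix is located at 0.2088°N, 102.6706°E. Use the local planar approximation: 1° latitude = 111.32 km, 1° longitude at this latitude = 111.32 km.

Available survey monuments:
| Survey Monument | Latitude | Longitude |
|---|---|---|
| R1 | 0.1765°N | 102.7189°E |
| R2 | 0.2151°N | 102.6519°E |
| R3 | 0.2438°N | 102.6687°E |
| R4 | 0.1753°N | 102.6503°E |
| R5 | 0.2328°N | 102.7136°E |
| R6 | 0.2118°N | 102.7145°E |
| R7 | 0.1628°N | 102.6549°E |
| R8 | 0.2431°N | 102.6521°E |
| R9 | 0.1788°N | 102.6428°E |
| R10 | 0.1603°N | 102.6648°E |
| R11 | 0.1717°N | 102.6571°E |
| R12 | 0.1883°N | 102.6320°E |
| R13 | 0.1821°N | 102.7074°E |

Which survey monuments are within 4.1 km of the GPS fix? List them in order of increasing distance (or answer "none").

Distances from 0.2088°N, 102.6706°E:
R1: 6.4682 km
R2: 2.1966 km
R3: 3.9019 km
R4: 4.3605 km
R5: 5.4819 km
R6: 4.8983 km
R7: 5.4108 km
R8: 4.3383 km
R9: 4.5530 km
R10: 5.4375 km
R11: 4.3949 km
R12: 4.8653 km
R13: 5.0612 km
Threshold 4.1 km: R2 (2.1966 km), R3 (3.9019 km) are within range.

R2, R3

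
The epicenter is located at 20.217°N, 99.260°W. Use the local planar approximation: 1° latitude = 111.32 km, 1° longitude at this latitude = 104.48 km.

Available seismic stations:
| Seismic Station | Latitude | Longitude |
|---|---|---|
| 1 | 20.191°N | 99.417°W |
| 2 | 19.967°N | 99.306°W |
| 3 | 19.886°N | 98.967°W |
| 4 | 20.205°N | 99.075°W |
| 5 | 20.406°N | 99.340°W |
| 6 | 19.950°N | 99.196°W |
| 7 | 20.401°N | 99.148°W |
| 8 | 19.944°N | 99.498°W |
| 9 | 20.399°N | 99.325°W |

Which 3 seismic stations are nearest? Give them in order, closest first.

1, 4, 9

Distances from 20.217°N, 99.260°W:
1: √((-0.026·111.32)² + (-0.157·104.48)²) = √(8.37709 + 269.07022) = 16.657 km
2: √((-0.250·111.32)² + (-0.046·104.48)²) = √(774.50890 + 23.09840) = 28.242 km
3: √((-0.331·111.32)² + (0.293·104.48)²) = √(1357.69551 + 937.13373) = 47.904 km
4: √((-0.012·111.32)² + (0.185·104.48)²) = √(1.78447 + 373.60251) = 19.375 km
5: √((0.189·111.32)² + (-0.080·104.48)²) = √(442.65972 + 69.86285) = 22.639 km
6: √((-0.267·111.32)² + (0.064·104.48)²) = √(883.42344 + 44.71222) = 30.465 km
7: √((0.184·111.32)² + (0.112·104.48)²) = √(419.54837 + 136.93119) = 23.590 km
8: √((-0.273·111.32)² + (-0.238·104.48)²) = √(923.57398 + 618.32989) = 39.267 km
9: √((0.182·111.32)² + (-0.065·104.48)²) = √(410.47732 + 46.12040) = 21.368 km
Sorted: 1 (16.657 km) < 4 (19.375 km) < 9 (21.368 km) < 5 (22.639 km) < 7 (23.590 km) < …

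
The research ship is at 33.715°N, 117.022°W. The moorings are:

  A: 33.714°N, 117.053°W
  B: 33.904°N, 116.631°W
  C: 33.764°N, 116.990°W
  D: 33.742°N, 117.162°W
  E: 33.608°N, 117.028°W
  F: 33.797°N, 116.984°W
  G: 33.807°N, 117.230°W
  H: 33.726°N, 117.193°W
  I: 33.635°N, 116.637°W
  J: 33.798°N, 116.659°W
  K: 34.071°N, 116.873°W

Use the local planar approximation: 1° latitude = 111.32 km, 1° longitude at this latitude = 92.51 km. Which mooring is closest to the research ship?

A

Distances from 33.715°N, 117.022°W:
A: √((-0.001·111.32)² + (-0.031·92.51)²) = √(0.01239 + 8.22433) = 2.870 km
B: √((0.189·111.32)² + (0.391·92.51)²) = √(442.65972 + 1308.37090) = 41.845 km
C: √((0.049·111.32)² + (0.032·92.51)²) = √(29.75353 + 8.76349) = 6.206 km
D: √((0.027·111.32)² + (-0.140·92.51)²) = √(9.03387 + 167.73876) = 13.296 km
E: √((-0.107·111.32)² + (-0.006·92.51)²) = √(141.87764 + 0.30809) = 11.924 km
F: √((0.082·111.32)² + (0.038·92.51)²) = √(83.32477 + 12.35790) = 9.782 km
G: √((0.092·111.32)² + (-0.208·92.51)²) = √(104.88709 + 370.25764) = 21.798 km
H: √((0.011·111.32)² + (-0.171·92.51)²) = √(1.49945 + 250.24741) = 15.867 km
I: √((-0.080·111.32)² + (0.385·92.51)²) = √(79.30971 + 1268.52439) = 36.713 km
J: √((0.083·111.32)² + (0.363·92.51)²) = √(85.36947 + 1127.69229) = 34.829 km
K: √((0.356·111.32)² + (0.149·92.51)²) = √(1570.53056 + 189.99838) = 41.959 km
Minimum: A at 2.870 km.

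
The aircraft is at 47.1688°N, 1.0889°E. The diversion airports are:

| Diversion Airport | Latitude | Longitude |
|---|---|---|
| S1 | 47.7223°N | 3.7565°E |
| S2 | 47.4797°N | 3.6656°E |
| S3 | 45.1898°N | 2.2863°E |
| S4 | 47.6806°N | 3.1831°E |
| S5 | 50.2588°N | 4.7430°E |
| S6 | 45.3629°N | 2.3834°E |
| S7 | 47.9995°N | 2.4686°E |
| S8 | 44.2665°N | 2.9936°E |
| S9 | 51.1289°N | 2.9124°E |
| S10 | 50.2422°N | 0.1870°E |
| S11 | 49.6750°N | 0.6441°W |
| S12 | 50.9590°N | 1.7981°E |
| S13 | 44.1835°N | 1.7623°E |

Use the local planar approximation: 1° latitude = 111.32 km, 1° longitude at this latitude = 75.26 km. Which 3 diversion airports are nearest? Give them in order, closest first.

S7, S4, S2

Distances from 47.1688°N, 1.0889°E:
S1: √((0.5535·111.32)² + (2.6676·75.26)²) = √(3796.484628 + 40306.013448) = 210.0059 km
S2: √((0.3109·111.32)² + (2.5767·75.26)²) = √(1197.809738 + 37605.913511) = 196.9866 km
S3: √((-1.9790·111.32)² + (1.1974·75.26)²) = √(48533.094573 + 8120.951851) = 238.0211 km
S4: √((0.5118·111.32)² + (2.0942·75.26)²) = √(3245.988362 + 24840.751968) = 167.5910 km
S5: √((3.0900·111.32)² + (3.6541·75.26)²) = √(118321.414849 + 75629.161357) = 440.3982 km
S6: √((-1.8059·111.32)² + (1.2945·75.26)²) = √(40414.181851 + 9491.449415) = 223.3957 km
S7: √((0.8307·111.32)² + (1.3797·75.26)²) = √(8551.352641 + 10781.960999) = 139.0443 km
S8: √((-2.9023·111.32)² + (1.9047·75.26)²) = √(104383.294318 + 20548.569403) = 353.4570 km
S9: √((3.9601·111.32)² + (1.8235·75.26)²) = √(194338.434961 + 18833.887124) = 461.7059 km
S10: √((3.0734·111.32)² + (-0.9019·75.26)²) = √(117053.544524 + 4607.286314) = 348.7991 km
S11: √((2.5062·111.32)² + (-1.7330·75.26)²) = √(77835.522768 + 17010.831918) = 307.9714 km
S12: √((3.7902·111.32)² + (0.7092·75.26)²) = √(178020.759631 + 2848.825721) = 425.2877 km
S13: √((-2.9853·111.32)² + (0.6734·75.26)²) = √(110438.972458 + 2568.470914) = 336.1658 km
Sorted: S7 (139.0443 km) < S4 (167.5910 km) < S2 (196.9866 km) < S1 (210.0059 km) < S6 (223.3957 km) < …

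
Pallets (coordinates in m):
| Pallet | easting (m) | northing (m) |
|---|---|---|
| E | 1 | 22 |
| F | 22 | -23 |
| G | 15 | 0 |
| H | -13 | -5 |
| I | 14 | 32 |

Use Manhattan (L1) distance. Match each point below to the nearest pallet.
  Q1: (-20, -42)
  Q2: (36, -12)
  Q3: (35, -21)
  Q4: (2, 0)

Q1→H; Q2→F; Q3→F; Q4→G

Q1 at (-20, -42):
  E: |21| + |64| = 21 + 64 = 85 m
  F: |42| + |19| = 42 + 19 = 61 m
  G: |35| + |42| = 35 + 42 = 77 m
  H: |7| + |37| = 7 + 37 = 44 m
  I: |34| + |74| = 34 + 74 = 108 m
  → nearest: H (44 m)
Q2 at (36, -12):
  E: |-35| + |34| = 35 + 34 = 69 m
  F: |-14| + |-11| = 14 + 11 = 25 m
  G: |-21| + |12| = 21 + 12 = 33 m
  H: |-49| + |7| = 49 + 7 = 56 m
  I: |-22| + |44| = 22 + 44 = 66 m
  → nearest: F (25 m)
Q3 at (35, -21):
  E: |-34| + |43| = 34 + 43 = 77 m
  F: |-13| + |-2| = 13 + 2 = 15 m
  G: |-20| + |21| = 20 + 21 = 41 m
  H: |-48| + |16| = 48 + 16 = 64 m
  I: |-21| + |53| = 21 + 53 = 74 m
  → nearest: F (15 m)
Q4 at (2, 0):
  E: |-1| + |22| = 1 + 22 = 23 m
  F: |20| + |-23| = 20 + 23 = 43 m
  G: |13| + |0| = 13 + 0 = 13 m
  H: |-15| + |-5| = 15 + 5 = 20 m
  I: |12| + |32| = 12 + 32 = 44 m
  → nearest: G (13 m)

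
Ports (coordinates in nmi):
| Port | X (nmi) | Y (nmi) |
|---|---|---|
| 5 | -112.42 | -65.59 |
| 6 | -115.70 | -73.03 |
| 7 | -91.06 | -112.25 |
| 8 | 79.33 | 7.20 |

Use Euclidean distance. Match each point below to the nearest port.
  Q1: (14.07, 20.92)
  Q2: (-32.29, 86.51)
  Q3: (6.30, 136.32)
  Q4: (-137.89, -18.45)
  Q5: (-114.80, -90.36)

Q1→8; Q2→8; Q3→8; Q4→5; Q5→6

Q1 at (14.07, 20.92):
  5: √((-126.49)² + (-86.51)²) = √(15999.7201 + 7483.9801) = 153.24 nmi
  6: √((-129.77)² + (-93.95)²) = √(16840.2529 + 8826.6025) = 160.21 nmi
  7: √((-105.13)² + (-133.17)²) = √(11052.3169 + 17734.2489) = 169.67 nmi
  8: √((65.26)² + (-13.72)²) = √(4258.8676 + 188.2384) = 66.69 nmi
  → nearest: 8 (66.69 nmi)
Q2 at (-32.29, 86.51):
  5: √((-80.13)² + (-152.10)²) = √(6420.8169 + 23134.4100) = 171.92 nmi
  6: √((-83.41)² + (-159.54)²) = √(6957.2281 + 25453.0116) = 180.03 nmi
  7: √((-58.77)² + (-198.76)²) = √(3453.9129 + 39505.5376) = 207.27 nmi
  8: √((111.62)² + (-79.31)²) = √(12459.0244 + 6290.0761) = 136.93 nmi
  → nearest: 8 (136.93 nmi)
Q3 at (6.30, 136.32):
  5: √((-118.72)² + (-201.91)²) = √(14094.4384 + 40767.6481) = 234.23 nmi
  6: √((-122.00)² + (-209.35)²) = √(14884.0000 + 43827.4225) = 242.30 nmi
  7: √((-97.36)² + (-248.57)²) = √(9478.9696 + 61787.0449) = 266.96 nmi
  8: √((73.03)² + (-129.12)²) = √(5333.3809 + 16671.9744) = 148.34 nmi
  → nearest: 8 (148.34 nmi)
Q4 at (-137.89, -18.45):
  5: √((25.47)² + (-47.14)²) = √(648.7209 + 2222.1796) = 53.58 nmi
  6: √((22.19)² + (-54.58)²) = √(492.3961 + 2978.9764) = 58.92 nmi
  7: √((46.83)² + (-93.80)²) = √(2193.0489 + 8798.4400) = 104.84 nmi
  8: √((217.22)² + (25.65)²) = √(47184.5284 + 657.9225) = 218.73 nmi
  → nearest: 5 (53.58 nmi)
Q5 at (-114.80, -90.36):
  5: √((2.38)² + (24.77)²) = √(5.6644 + 613.5529) = 24.88 nmi
  6: √((-0.90)² + (17.33)²) = √(0.8100 + 300.3289) = 17.35 nmi
  7: √((23.74)² + (-21.89)²) = √(563.5876 + 479.1721) = 32.29 nmi
  8: √((194.13)² + (97.56)²) = √(37686.4569 + 9517.9536) = 217.27 nmi
  → nearest: 6 (17.35 nmi)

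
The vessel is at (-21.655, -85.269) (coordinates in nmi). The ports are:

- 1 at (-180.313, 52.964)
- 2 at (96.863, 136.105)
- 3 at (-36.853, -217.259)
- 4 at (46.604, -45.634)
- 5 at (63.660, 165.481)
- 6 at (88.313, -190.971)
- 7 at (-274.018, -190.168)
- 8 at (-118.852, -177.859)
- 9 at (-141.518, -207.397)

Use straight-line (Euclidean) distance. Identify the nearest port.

Distances from (-21.655, -85.269):
1: 210.430 nmi
2: 251.103 nmi
3: 132.862 nmi
4: 78.932 nmi
5: 264.866 nmi
6: 152.532 nmi
7: 273.296 nmi
8: 134.239 nmi
9: 171.121 nmi
Minimum: 4 at 78.932 nmi.

4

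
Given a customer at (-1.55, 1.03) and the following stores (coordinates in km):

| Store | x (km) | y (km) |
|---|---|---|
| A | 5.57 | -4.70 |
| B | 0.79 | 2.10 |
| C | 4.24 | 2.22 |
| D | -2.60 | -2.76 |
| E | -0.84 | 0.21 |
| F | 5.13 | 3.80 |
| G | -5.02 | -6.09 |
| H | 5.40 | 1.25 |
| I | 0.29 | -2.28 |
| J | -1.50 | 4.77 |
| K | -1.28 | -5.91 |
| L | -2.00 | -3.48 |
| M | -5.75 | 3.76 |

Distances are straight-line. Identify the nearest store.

Distances from (-1.55, 1.03):
A: 9.139 km
B: 2.573 km
C: 5.911 km
D: 3.933 km
E: 1.085 km
F: 7.232 km
G: 7.921 km
H: 6.953 km
I: 3.787 km
J: 3.740 km
K: 6.945 km
L: 4.532 km
M: 5.009 km
Minimum: E at 1.085 km.

E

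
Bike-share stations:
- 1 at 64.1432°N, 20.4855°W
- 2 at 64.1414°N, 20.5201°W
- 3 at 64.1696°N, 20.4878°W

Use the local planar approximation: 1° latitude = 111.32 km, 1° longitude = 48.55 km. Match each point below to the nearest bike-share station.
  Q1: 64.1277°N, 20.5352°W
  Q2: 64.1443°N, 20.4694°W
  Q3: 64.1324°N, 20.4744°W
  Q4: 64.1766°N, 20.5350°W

Q1→2; Q2→1; Q3→1; Q4→3

Q1 at 64.1277°N, 20.5352°W:
  1: √((0.0155·111.32)² + (0.0497·48.55)²) = √(2.977212 + 5.822255) = 2.9664 km
  2: √((0.0137·111.32)² + (0.0151·48.55)²) = √(2.325881 + 0.537443) = 1.6921 km
  3: √((0.0419·111.32)² + (0.0474·48.55)²) = √(21.755769 + 5.295844) = 5.2011 km
  → nearest: 2 (1.6921 km)
Q2 at 64.1443°N, 20.4694°W:
  1: √((-0.0011·111.32)² + (-0.0161·48.55)²) = √(0.014994 + 0.610985) = 0.7912 km
  2: √((-0.0029·111.32)² + (-0.0507·48.55)²) = √(0.104218 + 6.058908) = 2.4826 km
  3: √((0.0253·111.32)² + (-0.0184·48.55)²) = √(7.932086 + 0.798021) = 2.9547 km
  → nearest: 1 (0.7912 km)
Q3 at 64.1324°N, 20.4744°W:
  1: √((0.0108·111.32)² + (-0.0111·48.55)²) = √(1.445419 + 0.290419) = 1.3175 km
  2: √((0.0090·111.32)² + (-0.0457·48.55)²) = √(1.003764 + 4.922785) = 2.4345 km
  3: √((0.0372·111.32)² + (-0.0134·48.55)²) = √(17.148742 + 0.423241) = 4.1919 km
  → nearest: 1 (1.3175 km)
Q4 at 64.1766°N, 20.5350°W:
  1: √((-0.0334·111.32)² + (0.0495·48.55)²) = √(13.824178 + 5.775490) = 4.4272 km
  2: √((-0.0352·111.32)² + (0.0149·48.55)²) = √(15.354360 + 0.523300) = 3.9847 km
  3: √((-0.0070·111.32)² + (0.0472·48.55)²) = √(0.607215 + 5.251247) = 2.4204 km
  → nearest: 3 (2.4204 km)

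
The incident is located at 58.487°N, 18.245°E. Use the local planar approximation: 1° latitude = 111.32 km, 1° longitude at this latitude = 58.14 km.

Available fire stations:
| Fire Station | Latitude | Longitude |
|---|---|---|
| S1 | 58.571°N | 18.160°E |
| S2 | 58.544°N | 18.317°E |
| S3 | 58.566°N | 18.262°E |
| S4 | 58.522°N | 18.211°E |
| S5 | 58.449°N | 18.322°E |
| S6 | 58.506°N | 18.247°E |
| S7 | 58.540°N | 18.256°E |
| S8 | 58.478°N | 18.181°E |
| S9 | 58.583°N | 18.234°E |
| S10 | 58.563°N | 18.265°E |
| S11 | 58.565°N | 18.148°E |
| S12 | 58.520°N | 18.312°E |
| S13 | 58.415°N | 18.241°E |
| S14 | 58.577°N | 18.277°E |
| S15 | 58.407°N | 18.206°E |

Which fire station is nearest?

S6

Distances from 58.487°N, 18.245°E:
S1: √((0.084·111.32)² + (-0.085·58.14)²) = √(87.43896 + 24.42238) = 10.576 km
S2: √((0.057·111.32)² + (0.072·58.14)²) = √(40.26207 + 17.52327) = 7.602 km
S3: √((0.079·111.32)² + (0.017·58.14)²) = √(77.33936 + 0.97690) = 8.850 km
S4: √((0.035·111.32)² + (-0.034·58.14)²) = √(15.18037 + 3.90758) = 4.369 km
S5: √((-0.038·111.32)² + (0.077·58.14)²) = √(17.89425 + 20.04156) = 6.159 km
S6: √((0.019·111.32)² + (0.002·58.14)²) = √(4.47356 + 0.01352) = 2.118 km
S7: √((0.053·111.32)² + (0.011·58.14)²) = √(34.80953 + 0.40901) = 5.935 km
S8: √((-0.009·111.32)² + (-0.064·58.14)²) = √(1.00376 + 13.84554) = 3.853 km
S9: √((0.096·111.32)² + (-0.011·58.14)²) = √(114.20598 + 0.40901) = 10.706 km
S10: √((0.076·111.32)² + (0.020·58.14)²) = √(71.57701 + 1.35210) = 8.540 km
S11: √((0.078·111.32)² + (-0.097·58.14)²) = √(75.39379 + 31.80486) = 10.354 km
S12: √((0.033·111.32)² + (0.067·58.14)²) = √(13.49504 + 15.17399) = 5.354 km
S13: √((-0.072·111.32)² + (-0.004·58.14)²) = √(64.24087 + 0.05408) = 8.018 km
S14: √((0.090·111.32)² + (0.032·58.14)²) = √(100.37635 + 3.46139) = 10.190 km
S15: √((-0.080·111.32)² + (-0.039·58.14)²) = √(79.30971 + 5.14137) = 9.190 km
Minimum: S6 at 2.118 km.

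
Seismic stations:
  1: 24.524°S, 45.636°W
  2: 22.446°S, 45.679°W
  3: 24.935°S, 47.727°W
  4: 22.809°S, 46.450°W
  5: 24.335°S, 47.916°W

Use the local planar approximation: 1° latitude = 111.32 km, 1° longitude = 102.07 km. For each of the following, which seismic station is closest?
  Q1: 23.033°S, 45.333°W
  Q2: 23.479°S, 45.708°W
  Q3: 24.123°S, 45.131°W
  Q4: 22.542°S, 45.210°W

Q1 at 23.033°S, 45.333°W:
  1: √((-1.491·111.32)² + (-0.303·102.07)²) = √(27548.73632 + 956.49232) = 168.835 km
  2: √((0.587·111.32)² + (-0.346·102.07)²) = √(4269.94811 + 1247.23540) = 74.278 km
  3: √((-1.902·111.32)² + (-2.394·102.07)²) = √(44829.86391 + 59709.64948) = 323.326 km
  4: √((0.224·111.32)² + (-1.117·102.07)²) = √(621.78814 + 12998.77947) = 116.707 km
  5: √((-1.302·111.32)² + (-2.583·102.07)²) = √(21007.20937 + 69509.64042) = 300.860 km
  → nearest: 2 (74.278 km)
Q2 at 23.479°S, 45.708°W:
  1: √((-1.045·111.32)² + (0.072·102.07)²) = √(13532.52930 + 54.00839) = 116.561 km
  2: √((1.033·111.32)² + (0.029·102.07)²) = √(13223.51884 + 8.76178) = 115.032 km
  3: √((-1.456·111.32)² + (-2.019·102.07)²) = √(26270.54879 + 42468.69025) = 262.182 km
  4: √((0.670·111.32)² + (-0.742·102.07)²) = √(5562.83272 + 5735.93261) = 106.296 km
  5: √((-0.856·111.32)² + (-2.208·102.07)²) = √(9080.16885 + 50791.88931) = 244.688 km
  → nearest: 4 (106.296 km)
Q3 at 24.123°S, 45.131°W:
  1: √((-0.401·111.32)² + (-0.505·102.07)²) = √(1992.66889 + 2656.92311) = 68.188 km
  2: √((1.677·111.32)² + (-0.548·102.07)²) = √(34850.78144 + 3128.65263) = 194.883 km
  3: √((-0.812·111.32)² + (-2.596·102.07)²) = √(8170.68474 + 70211.07229) = 279.967 km
  4: √((1.314·111.32)² + (-1.319·102.07)²) = √(21396.22350 + 18125.32576) = 198.800 km
  5: √((-0.212·111.32)² + (-2.785·102.07)²) = √(556.95245 + 80806.56180) = 285.243 km
  → nearest: 1 (68.188 km)
Q4 at 22.542°S, 45.210°W:
  1: √((-1.982·111.32)² + (-0.426·102.07)²) = √(48680.35040 + 1890.66867) = 224.880 km
  2: √((0.096·111.32)² + (-0.469·102.07)²) = √(114.20598 + 2291.61636) = 49.049 km
  3: √((-2.393·111.32)² + (-2.517·102.07)²) = √(70962.97145 + 66002.84573) = 370.089 km
  4: √((-0.267·111.32)² + (-1.240·102.07)²) = √(883.42344 + 16019.15486) = 130.010 km
  5: √((-1.793·111.32)² + (-2.706·102.07)²) = √(39838.86660 + 76287.22441) = 340.773 km
  → nearest: 2 (49.049 km)

Q1→2; Q2→4; Q3→1; Q4→2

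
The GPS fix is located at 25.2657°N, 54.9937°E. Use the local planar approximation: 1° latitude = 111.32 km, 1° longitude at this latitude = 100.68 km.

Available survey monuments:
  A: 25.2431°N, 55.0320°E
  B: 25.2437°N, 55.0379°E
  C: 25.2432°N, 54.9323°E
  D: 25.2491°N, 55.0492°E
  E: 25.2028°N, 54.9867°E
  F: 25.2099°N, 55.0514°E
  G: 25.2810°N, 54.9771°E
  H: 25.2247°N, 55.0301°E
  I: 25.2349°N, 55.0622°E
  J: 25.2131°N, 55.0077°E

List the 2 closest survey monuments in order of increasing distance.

G, A

Distances from 25.2657°N, 54.9937°E:
A: 4.6042 km
B: 5.0794 km
C: 6.6699 km
D: 5.8854 km
E: 7.0374 km
F: 8.5048 km
G: 2.3862 km
H: 5.8533 km
I: 7.7019 km
J: 6.0227 km
Sorted: G (2.3862 km) < A (4.6042 km) < B (5.0794 km) < H (5.8533 km) < …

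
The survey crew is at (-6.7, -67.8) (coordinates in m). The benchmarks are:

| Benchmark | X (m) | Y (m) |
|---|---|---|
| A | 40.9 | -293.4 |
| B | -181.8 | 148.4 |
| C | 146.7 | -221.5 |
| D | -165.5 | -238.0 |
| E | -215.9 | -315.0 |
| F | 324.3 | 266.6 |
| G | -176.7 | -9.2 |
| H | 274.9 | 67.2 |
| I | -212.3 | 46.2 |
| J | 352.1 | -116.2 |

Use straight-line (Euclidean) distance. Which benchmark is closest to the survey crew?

G

Distances from (-6.7, -67.8):
A: 230.6 m
B: 278.2 m
C: 217.2 m
D: 232.8 m
E: 323.8 m
F: 470.5 m
G: 179.8 m
H: 312.3 m
I: 235.1 m
J: 362.0 m
Minimum: G at 179.8 m.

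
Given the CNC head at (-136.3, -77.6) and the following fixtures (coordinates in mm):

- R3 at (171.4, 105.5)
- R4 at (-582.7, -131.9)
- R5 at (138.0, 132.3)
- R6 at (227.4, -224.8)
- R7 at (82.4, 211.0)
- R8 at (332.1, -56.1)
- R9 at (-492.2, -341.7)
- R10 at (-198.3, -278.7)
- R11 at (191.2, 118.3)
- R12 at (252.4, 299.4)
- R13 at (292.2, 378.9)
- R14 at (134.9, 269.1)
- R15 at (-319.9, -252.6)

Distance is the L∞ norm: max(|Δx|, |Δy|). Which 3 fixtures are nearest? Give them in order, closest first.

Distances from (-136.3, -77.6):
R3: max(|307.7|, |183.1|) = 307.7 mm
R4: max(|-446.4|, |-54.3|) = 446.4 mm
R5: max(|274.3|, |209.9|) = 274.3 mm
R6: max(|363.7|, |-147.2|) = 363.7 mm
R7: max(|218.7|, |288.6|) = 288.6 mm
R8: max(|468.4|, |21.5|) = 468.4 mm
R9: max(|-355.9|, |-264.1|) = 355.9 mm
R10: max(|-62.0|, |-201.1|) = 201.1 mm
R11: max(|327.5|, |195.9|) = 327.5 mm
R12: max(|388.7|, |377.0|) = 388.7 mm
R13: max(|428.5|, |456.5|) = 456.5 mm
R14: max(|271.2|, |346.7|) = 346.7 mm
R15: max(|-183.6|, |-175.0|) = 183.6 mm
Sorted: R15 (183.6 mm) < R10 (201.1 mm) < R5 (274.3 mm) < R7 (288.6 mm) < R3 (307.7 mm) < …

R15, R10, R5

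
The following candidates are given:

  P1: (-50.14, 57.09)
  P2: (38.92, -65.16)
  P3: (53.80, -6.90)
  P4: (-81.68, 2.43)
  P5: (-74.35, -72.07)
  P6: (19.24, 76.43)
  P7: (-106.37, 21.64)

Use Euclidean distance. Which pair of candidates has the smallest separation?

Pairwise distances:
P1–P2: 151.25
P1–P3: 122.06
P1–P4: 63.11
P1–P5: 131.41
P1–P6: 72.03
P1–P7: 66.47
P2–P3: 60.13
P2–P4: 138.25
P2–P5: 113.48
P2–P6: 142.95
P2–P7: 169.24
P3–P4: 135.80
P3–P5: 143.77
P3–P6: 90.21
P3–P7: 162.69
P4–P5: 74.86
P4–P6: 125.14
P4–P7: 31.28
P5–P6: 175.53
P5–P7: 99.03
P6–P7: 137.04
Closest pair: P4–P7 at 31.28.

P4 and P7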